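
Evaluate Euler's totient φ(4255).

3168

Prime factorization: 4255 = 5 · 23 · 37.
φ(4255) = 4255 · (1 − 1/5) · (1 − 1/23) · (1 − 1/37)
       = 4255 · 3168/4255 = 3168.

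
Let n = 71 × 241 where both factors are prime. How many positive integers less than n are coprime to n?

φ(pq) = (p−1)(q−1) = 70 · 240 = 16800.

16800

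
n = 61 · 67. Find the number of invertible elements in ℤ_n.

3960

φ(61) = 61 − 1 = 60.
φ(67) = 67 − 1 = 66.
φ(4087) = 60 × 66 = 3960.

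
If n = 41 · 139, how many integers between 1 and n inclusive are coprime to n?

φ(41) = 41 − 1 = 40.
φ(139) = 139 − 1 = 138.
Multiply: 40 · 138 = 5520.

5520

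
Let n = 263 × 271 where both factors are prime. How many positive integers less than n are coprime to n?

70740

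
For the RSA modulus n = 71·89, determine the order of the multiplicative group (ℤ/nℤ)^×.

φ(n) = (p − 1)(q − 1) = (71−1)(89−1) = 70·88 = 6160.

6160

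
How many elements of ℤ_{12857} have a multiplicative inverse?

11088

Prime factorization: 12857 = 13 × 23 × 43.
φ(12857) = 12857 · (1 − 1/13) · (1 − 1/23) · (1 − 1/43)
       = 12857 · 11088/12857 = 11088.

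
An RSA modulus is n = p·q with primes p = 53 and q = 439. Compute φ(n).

φ(53) = 53 − 1 = 52.
φ(439) = 439 − 1 = 438.
φ(23267) = 52 × 438 = 22776.

22776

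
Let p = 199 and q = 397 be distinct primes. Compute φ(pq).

78408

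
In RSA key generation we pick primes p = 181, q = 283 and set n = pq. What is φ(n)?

φ(181) = 181 − 1 = 180.
φ(283) = 283 − 1 = 282.
Since φ is multiplicative, φ(51223) = 180 · 282 = 50760.

50760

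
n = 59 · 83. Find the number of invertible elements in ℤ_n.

4756

φ(4897) = 4897 · (1 − 1/59) · (1 − 1/83)
       = 4897 · 4756/4897 = 4756.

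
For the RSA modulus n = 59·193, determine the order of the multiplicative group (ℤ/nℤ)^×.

φ(59) = 59 − 1 = 58.
φ(193) = 193 − 1 = 192.
Multiply: 58 · 192 = 11136.

11136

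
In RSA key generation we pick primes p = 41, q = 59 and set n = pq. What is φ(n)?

2320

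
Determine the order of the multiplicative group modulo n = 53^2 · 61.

φ(171349) = 171349 · (1 − 1/53) · (1 − 1/61)
       = 171349 · 3120/3233 = 165360.

165360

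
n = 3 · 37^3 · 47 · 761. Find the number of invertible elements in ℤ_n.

3445937280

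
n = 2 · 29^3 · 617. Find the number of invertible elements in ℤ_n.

14505568

φ(30096026) = 30096026 · (1 − 1/2) · (1 − 1/29) · (1 − 1/617)
       = 30096026 · 17248/35786 = 14505568.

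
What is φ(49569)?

28800

49569 = 3 × 13 × 31 × 41.
φ(3) = 3 − 1 = 2.
φ(13) = 13 − 1 = 12.
φ(31) = 31 − 1 = 30.
φ(41) = 41 − 1 = 40.
φ(49569) = 2 × 12 × 30 × 40 = 28800.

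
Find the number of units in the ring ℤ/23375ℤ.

23375 = 5**3 · 11 · 17.
φ(5^3) = 5^3 − 5^2 = 125 − 25 = 100.
φ(11) = 11 − 1 = 10.
φ(17) = 17 − 1 = 16.
Since φ is multiplicative, φ(23375) = 100 · 10 · 16 = 16000.

16000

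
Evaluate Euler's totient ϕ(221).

192

Factor 221: 221 = 13 × 17.
φ(221) = 221 · (1 − 1/13) · (1 − 1/17)
       = 221 · 192/221 = 192.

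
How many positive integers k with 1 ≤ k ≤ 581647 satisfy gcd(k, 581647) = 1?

Prime factorization: 581647 = 11^3 × 19 × 23.
φ(581647) = 581647 · (1 − 1/11) · (1 − 1/19) · (1 − 1/23)
       = 581647 · 3960/4807 = 479160.

479160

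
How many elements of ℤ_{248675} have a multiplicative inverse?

Factor 248675: 248675 = 5^2 * 7^3 * 29.
φ(5^2) = 5^2 − 5^1 = 25 − 5 = 20.
φ(7^3) = 7^2·(7−1) = 49·6 = 294.
φ(29) = 29 − 1 = 28.
Since φ is multiplicative, φ(248675) = 20 · 294 · 28 = 164640.

164640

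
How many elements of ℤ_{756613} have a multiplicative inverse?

Prime factorization: 756613 = 11^2 · 13^2 · 37.
φ(11^2) = 11^1·(11−1) = 11·10 = 110.
φ(13^2) = 13^2 − 13^1 = 169 − 13 = 156.
φ(37) = 37 − 1 = 36.
φ(756613) = 110 × 156 × 36 = 617760.

617760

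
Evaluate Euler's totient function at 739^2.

φ(546121) = 546121 · (1 − 1/739)
       = 546121 · 738/739 = 545382.

545382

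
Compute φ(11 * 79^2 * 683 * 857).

35973263040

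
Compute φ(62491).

Prime factorization: 62491 = 11 × 13 × 19 × 23.
φ(62491) = 62491 · (1 − 1/11) · (1 − 1/13) · (1 − 1/19) · (1 − 1/23)
       = 62491 · 47520/62491 = 47520.

47520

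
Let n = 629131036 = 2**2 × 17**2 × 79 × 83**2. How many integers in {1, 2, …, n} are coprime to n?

φ(2^2) = 2^2 − 2^1 = 4 − 2 = 2.
φ(17^2) = 17^1·(17−1) = 17·16 = 272.
φ(79) = 79 − 1 = 78.
φ(83^2) = 83^1·(83−1) = 83·82 = 6806.
Multiply: 2 · 272 · 78 · 6806 = 288792192.

288792192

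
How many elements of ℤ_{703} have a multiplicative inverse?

Factor 703: 703 = 19 × 37.
φ(19) = 19 − 1 = 18.
φ(37) = 37 − 1 = 36.
Since φ is multiplicative, φ(703) = 18 · 36 = 648.

648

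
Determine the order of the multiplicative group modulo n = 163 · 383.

φ(163) = 163 − 1 = 162.
φ(383) = 383 − 1 = 382.
φ(62429) = 162 × 382 = 61884.

61884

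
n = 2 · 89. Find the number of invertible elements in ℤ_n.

φ(2) = 2 − 1 = 1.
φ(89) = 89 − 1 = 88.
φ(178) = 1 × 88 = 88.

88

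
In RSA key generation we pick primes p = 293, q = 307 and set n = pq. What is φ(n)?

89352

For distinct primes, φ(pq) = (p−1)(q−1) = 292 × 306 = 89352.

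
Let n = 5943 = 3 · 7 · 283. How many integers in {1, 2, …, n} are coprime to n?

3384

φ(5943) = 5943 · (1 − 1/3) · (1 − 1/7) · (1 − 1/283)
       = 5943 · 3384/5943 = 3384.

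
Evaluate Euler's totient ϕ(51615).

25920

Factor 51615: 51615 = 3**2 · 5 · 31 · 37.
φ(3^2) = 3^1·(3−1) = 3·2 = 6.
φ(5) = 5 − 1 = 4.
φ(31) = 31 − 1 = 30.
φ(37) = 37 − 1 = 36.
φ(51615) = 6 × 4 × 30 × 36 = 25920.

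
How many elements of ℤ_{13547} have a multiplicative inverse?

13547 = 19 × 23 × 31.
φ(13547) = 13547 · (1 − 1/19) · (1 − 1/23) · (1 − 1/31)
       = 13547 · 11880/13547 = 11880.

11880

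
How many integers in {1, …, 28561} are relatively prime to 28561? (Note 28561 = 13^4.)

φ(13^4) = 13^4 − 13^3 = 28561 − 2197 = 26364.

26364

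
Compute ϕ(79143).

First factor: 79143 = 3 × 23 × 31 × 37.
φ(3) = 3 − 1 = 2.
φ(23) = 23 − 1 = 22.
φ(31) = 31 − 1 = 30.
φ(37) = 37 − 1 = 36.
Since φ is multiplicative, φ(79143) = 2 · 22 · 30 · 36 = 47520.

47520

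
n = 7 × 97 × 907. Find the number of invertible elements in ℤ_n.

521856

φ(7) = 7 − 1 = 6.
φ(97) = 97 − 1 = 96.
φ(907) = 907 − 1 = 906.
Since φ is multiplicative, φ(615853) = 6 · 96 · 906 = 521856.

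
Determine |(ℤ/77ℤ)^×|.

First factor: 77 = 7 × 11.
φ(77) = 77 · (1 − 1/7) · (1 − 1/11)
       = 77 · 60/77 = 60.

60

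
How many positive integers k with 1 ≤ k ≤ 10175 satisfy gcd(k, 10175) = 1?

7200

First factor: 10175 = 5**2 · 11 · 37.
φ(10175) = 10175 · (1 − 1/5) · (1 − 1/11) · (1 − 1/37)
       = 10175 · 1440/2035 = 7200.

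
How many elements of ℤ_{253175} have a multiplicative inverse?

Factor 253175: 253175 = 5^2 · 13 · 19 · 41.
φ(253175) = 253175 · (1 − 1/5) · (1 − 1/13) · (1 − 1/19) · (1 − 1/41)
       = 253175 · 34560/50635 = 172800.

172800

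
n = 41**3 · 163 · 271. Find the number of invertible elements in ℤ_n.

2941077600

φ(41^3) = 41^2·(41−1) = 1681·40 = 67240.
φ(163) = 163 − 1 = 162.
φ(271) = 271 − 1 = 270.
Multiply: 67240 · 162 · 270 = 2941077600.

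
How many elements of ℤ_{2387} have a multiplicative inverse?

Prime factorization: 2387 = 7 · 11 · 31.
φ(7) = 7 − 1 = 6.
φ(11) = 11 − 1 = 10.
φ(31) = 31 − 1 = 30.
Multiply: 6 · 10 · 30 = 1800.

1800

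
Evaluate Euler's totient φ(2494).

First factor: 2494 = 2 × 29 × 43.
φ(2494) = 2494 · (1 − 1/2) · (1 − 1/29) · (1 − 1/43)
       = 2494 · 1176/2494 = 1176.

1176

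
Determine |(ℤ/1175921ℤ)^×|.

1034880

Factor 1175921: 1175921 = 23 · 29 · 41 · 43.
φ(1175921) = 1175921 · (1 − 1/23) · (1 − 1/29) · (1 − 1/41) · (1 − 1/43)
       = 1175921 · 1034880/1175921 = 1034880.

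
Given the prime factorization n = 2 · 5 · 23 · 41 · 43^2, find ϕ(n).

φ(17436070) = 17436070 · (1 − 1/2) · (1 − 1/5) · (1 − 1/23) · (1 − 1/41) · (1 − 1/43)
       = 17436070 · 147840/405490 = 6357120.

6357120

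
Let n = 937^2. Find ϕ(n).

877032

φ(877969) = 877969 · (1 − 1/937)
       = 877969 · 936/937 = 877032.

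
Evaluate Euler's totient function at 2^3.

φ(2^3) = 2^2·(2−1) = 4·1 = 4.

4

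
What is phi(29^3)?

φ(29^3) = 29^3 − 29^2 = 24389 − 841 = 23548.

23548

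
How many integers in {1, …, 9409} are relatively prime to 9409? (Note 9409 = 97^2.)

9312

φ(9409) = 9409 · (1 − 1/97)
       = 9409 · 96/97 = 9312.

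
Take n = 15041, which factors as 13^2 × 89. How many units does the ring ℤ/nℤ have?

φ(15041) = 15041 · (1 − 1/13) · (1 − 1/89)
       = 15041 · 1056/1157 = 13728.

13728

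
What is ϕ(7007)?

7007 = 7**2 × 11 × 13.
φ(7^2) = 7^1·(7−1) = 7·6 = 42.
φ(11) = 11 − 1 = 10.
φ(13) = 13 − 1 = 12.
Since φ is multiplicative, φ(7007) = 42 · 10 · 12 = 5040.

5040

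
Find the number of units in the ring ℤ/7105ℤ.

4704

Factor 7105: 7105 = 5 * 7^2 * 29.
φ(7105) = 7105 · (1 − 1/5) · (1 − 1/7) · (1 − 1/29)
       = 7105 · 672/1015 = 4704.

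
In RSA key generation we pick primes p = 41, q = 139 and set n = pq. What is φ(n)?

φ(5699) = 5699 · (1 − 1/41) · (1 − 1/139)
       = 5699 · 5520/5699 = 5520.

5520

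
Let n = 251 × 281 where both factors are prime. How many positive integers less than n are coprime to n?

70000

φ(251) = 251 − 1 = 250.
φ(281) = 281 − 1 = 280.
Multiply: 250 · 280 = 70000.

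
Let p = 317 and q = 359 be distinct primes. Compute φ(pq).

113128

φ(113803) = 113803 · (1 − 1/317) · (1 − 1/359)
       = 113803 · 113128/113803 = 113128.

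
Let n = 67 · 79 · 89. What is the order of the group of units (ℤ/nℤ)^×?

453024

φ(67) = 67 − 1 = 66.
φ(79) = 79 − 1 = 78.
φ(89) = 89 − 1 = 88.
φ(471077) = 66 × 78 × 88 = 453024.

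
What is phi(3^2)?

6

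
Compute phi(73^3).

φ(73^3) = 73^2·(73−1) = 5329·72 = 383688.

383688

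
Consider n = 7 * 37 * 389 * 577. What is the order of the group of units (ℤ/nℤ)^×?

48273408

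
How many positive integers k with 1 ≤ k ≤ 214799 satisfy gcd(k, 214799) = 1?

214799 = 13^2 · 31 · 41.
φ(13^2) = 13^1·(13−1) = 13·12 = 156.
φ(31) = 31 − 1 = 30.
φ(41) = 41 − 1 = 40.
φ(214799) = 156 × 30 × 40 = 187200.

187200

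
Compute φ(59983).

First factor: 59983 = 7 · 11 · 19 · 41.
φ(59983) = 59983 · (1 − 1/7) · (1 − 1/11) · (1 − 1/19) · (1 − 1/41)
       = 59983 · 43200/59983 = 43200.

43200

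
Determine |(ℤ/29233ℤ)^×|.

26400

29233 = 23 * 31 * 41.
φ(23) = 23 − 1 = 22.
φ(31) = 31 − 1 = 30.
φ(41) = 41 − 1 = 40.
Since φ is multiplicative, φ(29233) = 22 · 30 · 40 = 26400.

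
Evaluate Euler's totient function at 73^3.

383688

φ(389017) = 389017 · (1 − 1/73)
       = 389017 · 72/73 = 383688.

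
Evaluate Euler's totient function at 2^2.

2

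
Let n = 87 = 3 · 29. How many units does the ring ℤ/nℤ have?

φ(3) = 3 − 1 = 2.
φ(29) = 29 − 1 = 28.
Multiply: 2 · 28 = 56.

56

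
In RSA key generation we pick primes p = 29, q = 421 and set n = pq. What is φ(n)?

φ(pq) = (p−1)(q−1) = 28 · 420 = 11760.

11760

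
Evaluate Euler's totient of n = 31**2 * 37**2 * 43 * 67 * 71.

φ(269109136559) = 269109136559 · (1 − 1/31) · (1 − 1/37) · (1 − 1/43) · (1 − 1/67) · (1 − 1/71)
       = 269109136559 · 209563200/234619997 = 240368990400.

240368990400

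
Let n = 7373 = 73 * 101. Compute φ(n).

φ(7373) = 7373 · (1 − 1/73) · (1 − 1/101)
       = 7373 · 7200/7373 = 7200.

7200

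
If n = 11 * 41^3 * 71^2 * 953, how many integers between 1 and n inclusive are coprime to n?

φ(3642116667563) = 3642116667563 · (1 − 1/11) · (1 − 1/41) · (1 − 1/71) · (1 − 1/953)
       = 3642116667563 · 26656000/30516013 = 3181420256000.

3181420256000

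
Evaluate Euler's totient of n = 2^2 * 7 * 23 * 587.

154704

φ(378028) = 378028 · (1 − 1/2) · (1 − 1/7) · (1 − 1/23) · (1 − 1/587)
       = 378028 · 77352/189014 = 154704.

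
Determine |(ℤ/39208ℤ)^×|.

17472

First factor: 39208 = 2**3 · 13**2 · 29.
φ(39208) = 39208 · (1 − 1/2) · (1 − 1/13) · (1 − 1/29)
       = 39208 · 336/754 = 17472.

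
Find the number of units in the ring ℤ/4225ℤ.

4225 = 5^2 · 13^2.
φ(5^2) = 5^1·(5−1) = 5·4 = 20.
φ(13^2) = 13^1·(13−1) = 13·12 = 156.
Multiply: 20 · 156 = 3120.

3120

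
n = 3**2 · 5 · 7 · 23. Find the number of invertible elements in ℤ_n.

3168

φ(3^2) = 3^1·(3−1) = 3·2 = 6.
φ(5) = 5 − 1 = 4.
φ(7) = 7 − 1 = 6.
φ(23) = 23 − 1 = 22.
Multiply: 6 · 4 · 6 · 22 = 3168.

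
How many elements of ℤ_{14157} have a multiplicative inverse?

14157 = 3^2 * 11^2 * 13.
φ(3^2) = 3^2 − 3^1 = 9 − 3 = 6.
φ(11^2) = 11^1·(11−1) = 11·10 = 110.
φ(13) = 13 − 1 = 12.
φ(14157) = 6 × 110 × 12 = 7920.

7920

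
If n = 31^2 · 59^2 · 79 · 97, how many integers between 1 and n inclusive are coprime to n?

23830260480

φ(31^2) = 31^2 − 31^1 = 961 − 31 = 930.
φ(59^2) = 59^1·(59−1) = 59·58 = 3422.
φ(79) = 79 − 1 = 78.
φ(97) = 97 − 1 = 96.
φ(25634581783) = 930 × 3422 × 78 × 96 = 23830260480.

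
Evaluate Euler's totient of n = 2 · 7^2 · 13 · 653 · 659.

216224064

φ(548236598) = 548236598 · (1 − 1/2) · (1 − 1/7) · (1 − 1/13) · (1 − 1/653) · (1 − 1/659)
       = 548236598 · 30889152/78319514 = 216224064.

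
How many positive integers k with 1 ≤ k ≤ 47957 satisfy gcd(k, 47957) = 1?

Prime factorization: 47957 = 7 · 13 · 17 · 31.
φ(47957) = 47957 · (1 − 1/7) · (1 − 1/13) · (1 − 1/17) · (1 − 1/31)
       = 47957 · 34560/47957 = 34560.

34560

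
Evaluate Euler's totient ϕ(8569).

7200

First factor: 8569 = 11 * 19 * 41.
φ(11) = 11 − 1 = 10.
φ(19) = 19 − 1 = 18.
φ(41) = 41 − 1 = 40.
Since φ is multiplicative, φ(8569) = 10 · 18 · 40 = 7200.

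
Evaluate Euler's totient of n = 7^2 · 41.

φ(2009) = 2009 · (1 − 1/7) · (1 − 1/41)
       = 2009 · 240/287 = 1680.

1680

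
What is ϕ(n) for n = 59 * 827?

47908

φ(59) = 59 − 1 = 58.
φ(827) = 827 − 1 = 826.
φ(48793) = 58 × 826 = 47908.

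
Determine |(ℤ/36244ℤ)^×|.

First factor: 36244 = 2**2 · 13 · 17 · 41.
φ(2^2) = 2^1·(2−1) = 2·1 = 2.
φ(13) = 13 − 1 = 12.
φ(17) = 17 − 1 = 16.
φ(41) = 41 − 1 = 40.
Multiply: 2 · 12 · 16 · 40 = 15360.

15360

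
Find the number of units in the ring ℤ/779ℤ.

720

Factor 779: 779 = 19 * 41.
φ(779) = 779 · (1 − 1/19) · (1 − 1/41)
       = 779 · 720/779 = 720.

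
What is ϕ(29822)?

First factor: 29822 = 2 · 13 · 31 · 37.
φ(2) = 2 − 1 = 1.
φ(13) = 13 − 1 = 12.
φ(31) = 31 − 1 = 30.
φ(37) = 37 − 1 = 36.
φ(29822) = 1 × 12 × 30 × 36 = 12960.

12960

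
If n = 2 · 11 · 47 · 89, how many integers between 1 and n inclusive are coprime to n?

40480

φ(92026) = 92026 · (1 − 1/2) · (1 − 1/11) · (1 − 1/47) · (1 − 1/89)
       = 92026 · 40480/92026 = 40480.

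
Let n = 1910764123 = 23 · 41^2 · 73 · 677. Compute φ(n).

1756085760

φ(23) = 23 − 1 = 22.
φ(41^2) = 41^2 − 41^1 = 1681 − 41 = 1640.
φ(73) = 73 − 1 = 72.
φ(677) = 677 − 1 = 676.
φ(1910764123) = 22 × 1640 × 72 × 676 = 1756085760.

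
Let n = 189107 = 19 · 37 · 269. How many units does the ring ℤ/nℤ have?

173664

φ(19) = 19 − 1 = 18.
φ(37) = 37 − 1 = 36.
φ(269) = 269 − 1 = 268.
Multiply: 18 · 36 · 268 = 173664.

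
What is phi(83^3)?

564898

φ(83^3) = 83^2·(83−1) = 6889·82 = 564898.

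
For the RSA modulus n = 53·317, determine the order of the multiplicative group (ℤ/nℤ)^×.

16432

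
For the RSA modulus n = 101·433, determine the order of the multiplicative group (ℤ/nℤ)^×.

43200

For distinct primes, φ(pq) = (p−1)(q−1) = 100 × 432 = 43200.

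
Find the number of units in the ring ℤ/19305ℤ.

Factor 19305: 19305 = 3^3 · 5 · 11 · 13.
φ(3^3) = 3^3 − 3^2 = 27 − 9 = 18.
φ(5) = 5 − 1 = 4.
φ(11) = 11 − 1 = 10.
φ(13) = 13 − 1 = 12.
φ(19305) = 18 × 4 × 10 × 12 = 8640.

8640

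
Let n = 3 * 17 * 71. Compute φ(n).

2240

φ(3621) = 3621 · (1 − 1/3) · (1 − 1/17) · (1 − 1/71)
       = 3621 · 2240/3621 = 2240.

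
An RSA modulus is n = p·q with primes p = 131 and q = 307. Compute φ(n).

φ(n) = (p − 1)(q − 1) = (131−1)(307−1) = 130·306 = 39780.

39780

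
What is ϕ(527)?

480

527 = 17 · 31.
φ(17) = 17 − 1 = 16.
φ(31) = 31 − 1 = 30.
Since φ is multiplicative, φ(527) = 16 · 30 = 480.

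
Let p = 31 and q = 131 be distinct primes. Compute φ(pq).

φ(4061) = 4061 · (1 − 1/31) · (1 − 1/131)
       = 4061 · 3900/4061 = 3900.

3900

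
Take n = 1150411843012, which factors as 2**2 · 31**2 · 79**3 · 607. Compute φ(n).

548699233680

φ(1150411843012) = 1150411843012 · (1 − 1/2) · (1 − 1/31) · (1 − 1/79) · (1 − 1/607)
       = 1150411843012 · 1418040/2973086 = 548699233680.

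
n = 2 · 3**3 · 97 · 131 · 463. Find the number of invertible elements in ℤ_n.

103783680

φ(317700414) = 317700414 · (1 − 1/2) · (1 − 1/3) · (1 − 1/97) · (1 − 1/131) · (1 − 1/463)
       = 317700414 · 11531520/35300046 = 103783680.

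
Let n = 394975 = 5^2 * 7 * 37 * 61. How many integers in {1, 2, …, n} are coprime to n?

φ(394975) = 394975 · (1 − 1/5) · (1 − 1/7) · (1 − 1/37) · (1 − 1/61)
       = 394975 · 51840/78995 = 259200.

259200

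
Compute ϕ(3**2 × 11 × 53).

φ(5247) = 5247 · (1 − 1/3) · (1 − 1/11) · (1 − 1/53)
       = 5247 · 1040/1749 = 3120.

3120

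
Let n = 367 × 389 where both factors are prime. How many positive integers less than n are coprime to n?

142008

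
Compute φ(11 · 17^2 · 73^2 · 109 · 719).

φ(11) = 11 − 1 = 10.
φ(17^2) = 17^1·(17−1) = 17·16 = 272.
φ(73^2) = 73^2 − 73^1 = 5329 − 73 = 5256.
φ(109) = 109 − 1 = 108.
φ(719) = 719 − 1 = 718.
Since φ is multiplicative, φ(1327674568561) = 10 · 272 · 5256 · 108 · 718 = 1108593838080.

1108593838080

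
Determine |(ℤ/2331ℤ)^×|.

1296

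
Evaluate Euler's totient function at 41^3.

67240

φ(68921) = 68921 · (1 − 1/41)
       = 68921 · 40/41 = 67240.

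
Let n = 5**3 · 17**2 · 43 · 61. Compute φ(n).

φ(5^3) = 5^3 − 5^2 = 125 − 25 = 100.
φ(17^2) = 17^2 − 17^1 = 289 − 17 = 272.
φ(43) = 43 − 1 = 42.
φ(61) = 61 − 1 = 60.
φ(94755875) = 100 × 272 × 42 × 60 = 68544000.

68544000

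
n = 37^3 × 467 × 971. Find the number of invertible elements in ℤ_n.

22277353680

φ(22968957421) = 22968957421 · (1 − 1/37) · (1 − 1/467) · (1 − 1/971)
       = 22968957421 · 16272720/16777909 = 22277353680.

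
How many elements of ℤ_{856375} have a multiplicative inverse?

576000

Prime factorization: 856375 = 5^3 · 13 · 17 · 31.
φ(856375) = 856375 · (1 − 1/5) · (1 − 1/13) · (1 − 1/17) · (1 − 1/31)
       = 856375 · 23040/34255 = 576000.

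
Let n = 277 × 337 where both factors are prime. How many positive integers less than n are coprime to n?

92736

φ(93349) = 93349 · (1 − 1/277) · (1 − 1/337)
       = 93349 · 92736/93349 = 92736.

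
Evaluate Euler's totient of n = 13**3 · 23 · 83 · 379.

1382917536

φ(13^3) = 13^2·(13−1) = 169·12 = 2028.
φ(23) = 23 − 1 = 22.
φ(83) = 83 − 1 = 82.
φ(379) = 379 − 1 = 378.
φ(1589553667) = 2028 × 22 × 82 × 378 = 1382917536.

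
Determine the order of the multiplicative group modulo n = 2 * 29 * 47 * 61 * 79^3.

φ(81985483154) = 81985483154 · (1 − 1/2) · (1 − 1/29) · (1 − 1/47) · (1 − 1/61) · (1 − 1/79)
       = 81985483154 · 6027840/13136594 = 37619749440.

37619749440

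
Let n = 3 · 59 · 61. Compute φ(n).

φ(10797) = 10797 · (1 − 1/3) · (1 − 1/59) · (1 − 1/61)
       = 10797 · 6960/10797 = 6960.

6960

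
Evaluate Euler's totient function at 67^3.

296274

φ(300763) = 300763 · (1 − 1/67)
       = 300763 · 66/67 = 296274.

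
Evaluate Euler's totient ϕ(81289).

73008

81289 = 13**3 · 37.
φ(13^3) = 13^3 − 13^2 = 2197 − 169 = 2028.
φ(37) = 37 − 1 = 36.
φ(81289) = 2028 × 36 = 73008.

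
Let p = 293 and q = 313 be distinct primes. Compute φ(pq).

91104

φ(91709) = 91709 · (1 − 1/293) · (1 − 1/313)
       = 91709 · 91104/91709 = 91104.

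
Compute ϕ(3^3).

18

φ(27) = 27 · (1 − 1/3)
       = 27 · 2/3 = 18.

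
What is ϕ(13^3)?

2028

φ(13^3) = 13^3 − 13^2 = 2197 − 169 = 2028.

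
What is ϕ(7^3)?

294

φ(7^3) = 7^3 − 7^2 = 343 − 49 = 294.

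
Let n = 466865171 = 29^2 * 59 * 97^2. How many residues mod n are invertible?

438557952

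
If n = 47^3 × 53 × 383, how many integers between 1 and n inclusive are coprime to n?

2018460496

φ(2107503077) = 2107503077 · (1 − 1/47) · (1 − 1/53) · (1 − 1/383)
       = 2107503077 · 913744/954053 = 2018460496.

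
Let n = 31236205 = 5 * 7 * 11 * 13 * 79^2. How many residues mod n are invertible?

φ(31236205) = 31236205 · (1 − 1/5) · (1 − 1/7) · (1 − 1/11) · (1 − 1/13) · (1 − 1/79)
       = 31236205 · 224640/395395 = 17746560.

17746560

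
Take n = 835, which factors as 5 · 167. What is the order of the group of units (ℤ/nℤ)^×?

φ(835) = 835 · (1 − 1/5) · (1 − 1/167)
       = 835 · 664/835 = 664.

664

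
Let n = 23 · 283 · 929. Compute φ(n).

5757312

φ(6046861) = 6046861 · (1 − 1/23) · (1 − 1/283) · (1 − 1/929)
       = 6046861 · 5757312/6046861 = 5757312.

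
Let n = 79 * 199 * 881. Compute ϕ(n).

13590720

φ(13850201) = 13850201 · (1 − 1/79) · (1 − 1/199) · (1 − 1/881)
       = 13850201 · 13590720/13850201 = 13590720.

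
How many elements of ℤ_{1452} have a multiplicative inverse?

Factor 1452: 1452 = 2^2 · 3 · 11^2.
φ(2^2) = 2^2 − 2^1 = 4 − 2 = 2.
φ(3) = 3 − 1 = 2.
φ(11^2) = 11^1·(11−1) = 11·10 = 110.
Multiply: 2 · 2 · 110 = 440.

440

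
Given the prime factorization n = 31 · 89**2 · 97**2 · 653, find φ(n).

φ(1508684251427) = 1508684251427 · (1 − 1/31) · (1 − 1/89) · (1 − 1/97) · (1 − 1/653)
       = 1508684251427 · 165242880/174757819 = 1426541783040.

1426541783040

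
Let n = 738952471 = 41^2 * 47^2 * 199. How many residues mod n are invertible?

702044640

φ(41^2) = 41^1·(41−1) = 41·40 = 1640.
φ(47^2) = 47^1·(47−1) = 47·46 = 2162.
φ(199) = 199 − 1 = 198.
φ(738952471) = 1640 × 2162 × 198 = 702044640.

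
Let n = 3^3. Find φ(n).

18

φ(3^3) = 3^2·(3−1) = 9·2 = 18.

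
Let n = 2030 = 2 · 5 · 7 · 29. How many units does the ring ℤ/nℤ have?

672

φ(2) = 2 − 1 = 1.
φ(5) = 5 − 1 = 4.
φ(7) = 7 − 1 = 6.
φ(29) = 29 − 1 = 28.
Since φ is multiplicative, φ(2030) = 1 · 4 · 6 · 28 = 672.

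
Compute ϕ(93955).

66528

First factor: 93955 = 5 · 19 · 23 · 43.
φ(93955) = 93955 · (1 − 1/5) · (1 − 1/19) · (1 − 1/23) · (1 − 1/43)
       = 93955 · 66528/93955 = 66528.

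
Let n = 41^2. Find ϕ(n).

1640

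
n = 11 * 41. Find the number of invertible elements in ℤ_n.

400

φ(451) = 451 · (1 − 1/11) · (1 − 1/41)
       = 451 · 400/451 = 400.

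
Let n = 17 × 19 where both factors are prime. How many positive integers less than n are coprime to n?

φ(323) = 323 · (1 − 1/17) · (1 − 1/19)
       = 323 · 288/323 = 288.

288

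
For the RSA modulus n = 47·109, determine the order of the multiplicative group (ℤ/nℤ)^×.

φ(n) = (p − 1)(q − 1) = (47−1)(109−1) = 46·108 = 4968.

4968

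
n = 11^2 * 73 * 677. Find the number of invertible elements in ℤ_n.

5353920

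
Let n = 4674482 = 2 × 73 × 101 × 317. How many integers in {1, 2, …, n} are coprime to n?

φ(2) = 2 − 1 = 1.
φ(73) = 73 − 1 = 72.
φ(101) = 101 − 1 = 100.
φ(317) = 317 − 1 = 316.
Since φ is multiplicative, φ(4674482) = 1 · 72 · 100 · 316 = 2275200.

2275200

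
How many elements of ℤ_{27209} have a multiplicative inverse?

Factor 27209: 27209 = 7 * 13^2 * 23.
φ(7) = 7 − 1 = 6.
φ(13^2) = 13^1·(13−1) = 13·12 = 156.
φ(23) = 23 − 1 = 22.
φ(27209) = 6 × 156 × 22 = 20592.

20592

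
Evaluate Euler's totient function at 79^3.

486798

φ(79^3) = 79^2·(79−1) = 6241·78 = 486798.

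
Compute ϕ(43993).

40320

Factor 43993: 43993 = 29 · 37 · 41.
φ(43993) = 43993 · (1 − 1/29) · (1 − 1/37) · (1 − 1/41)
       = 43993 · 40320/43993 = 40320.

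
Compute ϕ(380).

380 = 2^2 × 5 × 19.
φ(2^2) = 2^2 − 2^1 = 4 − 2 = 2.
φ(5) = 5 − 1 = 4.
φ(19) = 19 − 1 = 18.
φ(380) = 2 × 4 × 18 = 144.

144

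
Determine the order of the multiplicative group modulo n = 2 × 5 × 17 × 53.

φ(2) = 2 − 1 = 1.
φ(5) = 5 − 1 = 4.
φ(17) = 17 − 1 = 16.
φ(53) = 53 − 1 = 52.
Multiply: 1 · 4 · 16 · 52 = 3328.

3328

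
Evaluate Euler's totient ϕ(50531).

44616

50531 = 13^3 · 23.
φ(50531) = 50531 · (1 − 1/13) · (1 − 1/23)
       = 50531 · 264/299 = 44616.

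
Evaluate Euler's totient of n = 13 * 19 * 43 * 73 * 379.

246903552

φ(13) = 13 − 1 = 12.
φ(19) = 19 − 1 = 18.
φ(43) = 43 − 1 = 42.
φ(73) = 73 − 1 = 72.
φ(379) = 379 − 1 = 378.
Since φ is multiplicative, φ(293851207) = 12 · 18 · 42 · 72 · 378 = 246903552.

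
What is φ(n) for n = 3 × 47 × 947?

φ(133527) = 133527 · (1 − 1/3) · (1 − 1/47) · (1 − 1/947)
       = 133527 · 87032/133527 = 87032.

87032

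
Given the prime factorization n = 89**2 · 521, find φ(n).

4072640

φ(4126841) = 4126841 · (1 − 1/89) · (1 − 1/521)
       = 4126841 · 45760/46369 = 4072640.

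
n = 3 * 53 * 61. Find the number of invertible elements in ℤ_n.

6240

φ(9699) = 9699 · (1 − 1/3) · (1 − 1/53) · (1 − 1/61)
       = 9699 · 6240/9699 = 6240.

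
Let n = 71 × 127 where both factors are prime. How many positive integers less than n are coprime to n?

φ(pq) = (p−1)(q−1) = 70 · 126 = 8820.

8820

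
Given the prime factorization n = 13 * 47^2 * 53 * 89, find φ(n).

118719744

φ(135458089) = 135458089 · (1 − 1/13) · (1 − 1/47) · (1 − 1/53) · (1 − 1/89)
       = 135458089 · 2525952/2882087 = 118719744.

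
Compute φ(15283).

13440

15283 = 17 × 29 × 31.
φ(17) = 17 − 1 = 16.
φ(29) = 29 − 1 = 28.
φ(31) = 31 − 1 = 30.
φ(15283) = 16 × 28 × 30 = 13440.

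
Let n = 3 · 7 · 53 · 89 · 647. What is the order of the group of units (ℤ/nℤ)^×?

φ(64089879) = 64089879 · (1 − 1/3) · (1 − 1/7) · (1 − 1/53) · (1 − 1/89) · (1 − 1/647)
       = 64089879 · 35473152/64089879 = 35473152.

35473152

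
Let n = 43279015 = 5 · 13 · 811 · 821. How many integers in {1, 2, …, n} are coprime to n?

31881600

φ(43279015) = 43279015 · (1 − 1/5) · (1 − 1/13) · (1 − 1/811) · (1 − 1/821)
       = 43279015 · 31881600/43279015 = 31881600.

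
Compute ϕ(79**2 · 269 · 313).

515241792

φ(525473477) = 525473477 · (1 − 1/79) · (1 − 1/269) · (1 − 1/313)
       = 525473477 · 6522048/6651563 = 515241792.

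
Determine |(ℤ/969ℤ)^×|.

Factor 969: 969 = 3 · 17 · 19.
φ(969) = 969 · (1 − 1/3) · (1 − 1/17) · (1 − 1/19)
       = 969 · 576/969 = 576.

576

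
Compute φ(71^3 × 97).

33875520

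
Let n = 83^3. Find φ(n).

564898

φ(571787) = 571787 · (1 − 1/83)
       = 571787 · 82/83 = 564898.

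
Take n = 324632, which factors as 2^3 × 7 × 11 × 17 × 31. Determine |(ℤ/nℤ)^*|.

φ(324632) = 324632 · (1 − 1/2) · (1 − 1/7) · (1 − 1/11) · (1 − 1/17) · (1 − 1/31)
       = 324632 · 28800/81158 = 115200.

115200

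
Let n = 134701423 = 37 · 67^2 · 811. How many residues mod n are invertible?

φ(37) = 37 − 1 = 36.
φ(67^2) = 67^1·(67−1) = 67·66 = 4422.
φ(811) = 811 − 1 = 810.
Multiply: 36 · 4422 · 810 = 128945520.

128945520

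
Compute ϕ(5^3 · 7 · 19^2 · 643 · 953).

125414956800

φ(193561566625) = 193561566625 · (1 − 1/5) · (1 − 1/7) · (1 − 1/19) · (1 − 1/643) · (1 − 1/953)
       = 193561566625 · 264031488/407498035 = 125414956800.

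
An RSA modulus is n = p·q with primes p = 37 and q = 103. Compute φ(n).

3672

φ(3811) = 3811 · (1 − 1/37) · (1 − 1/103)
       = 3811 · 3672/3811 = 3672.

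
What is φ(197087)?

158400

Prime factorization: 197087 = 11 · 19 · 23 · 41.
φ(11) = 11 − 1 = 10.
φ(19) = 19 − 1 = 18.
φ(23) = 23 − 1 = 22.
φ(41) = 41 − 1 = 40.
Since φ is multiplicative, φ(197087) = 10 · 18 · 22 · 40 = 158400.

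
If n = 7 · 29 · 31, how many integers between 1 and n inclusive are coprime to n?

φ(7) = 7 − 1 = 6.
φ(29) = 29 − 1 = 28.
φ(31) = 31 − 1 = 30.
φ(6293) = 6 × 28 × 30 = 5040.

5040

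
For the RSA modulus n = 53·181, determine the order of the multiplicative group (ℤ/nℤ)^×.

9360

φ(9593) = 9593 · (1 − 1/53) · (1 − 1/181)
       = 9593 · 9360/9593 = 9360.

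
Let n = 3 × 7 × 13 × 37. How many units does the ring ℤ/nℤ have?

5184

φ(3) = 3 − 1 = 2.
φ(7) = 7 − 1 = 6.
φ(13) = 13 − 1 = 12.
φ(37) = 37 − 1 = 36.
Multiply: 2 · 6 · 12 · 36 = 5184.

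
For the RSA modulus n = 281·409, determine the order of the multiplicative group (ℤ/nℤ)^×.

φ(n) = (p − 1)(q − 1) = (281−1)(409−1) = 280·408 = 114240.

114240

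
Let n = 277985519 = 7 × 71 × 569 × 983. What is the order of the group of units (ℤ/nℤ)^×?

234265920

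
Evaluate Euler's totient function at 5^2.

20

φ(5^2) = 5^2 − 5^1 = 25 − 5 = 20.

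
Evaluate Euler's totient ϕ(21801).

21801 = 3 · 13**2 · 43.
φ(21801) = 21801 · (1 − 1/3) · (1 − 1/13) · (1 − 1/43)
       = 21801 · 1008/1677 = 13104.

13104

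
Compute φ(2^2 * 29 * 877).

49056

φ(2^2) = 2^2 − 2^1 = 4 − 2 = 2.
φ(29) = 29 − 1 = 28.
φ(877) = 877 − 1 = 876.
φ(101732) = 2 × 28 × 876 = 49056.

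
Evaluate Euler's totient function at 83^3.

564898

φ(83^3) = 83^3 − 83^2 = 571787 − 6889 = 564898.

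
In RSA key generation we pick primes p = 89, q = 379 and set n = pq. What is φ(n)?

33264

φ(pq) = (p−1)(q−1) = 88 · 378 = 33264.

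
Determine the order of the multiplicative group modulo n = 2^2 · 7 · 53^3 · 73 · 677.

85313060352

φ(206014206076) = 206014206076 · (1 − 1/2) · (1 − 1/7) · (1 − 1/53) · (1 − 1/73) · (1 − 1/677)
       = 206014206076 · 15185664/36670382 = 85313060352.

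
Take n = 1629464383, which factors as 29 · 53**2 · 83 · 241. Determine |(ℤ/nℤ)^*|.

1518666240

φ(29) = 29 − 1 = 28.
φ(53^2) = 53^1·(53−1) = 53·52 = 2756.
φ(83) = 83 − 1 = 82.
φ(241) = 241 − 1 = 240.
Since φ is multiplicative, φ(1629464383) = 28 · 2756 · 82 · 240 = 1518666240.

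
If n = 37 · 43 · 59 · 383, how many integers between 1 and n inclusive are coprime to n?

33499872

φ(35951827) = 35951827 · (1 − 1/37) · (1 − 1/43) · (1 − 1/59) · (1 − 1/383)
       = 35951827 · 33499872/35951827 = 33499872.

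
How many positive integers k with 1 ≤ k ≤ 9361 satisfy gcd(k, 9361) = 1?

7920

9361 = 11 · 23 · 37.
φ(9361) = 9361 · (1 − 1/11) · (1 − 1/23) · (1 − 1/37)
       = 9361 · 7920/9361 = 7920.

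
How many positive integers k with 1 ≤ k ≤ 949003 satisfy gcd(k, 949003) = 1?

798600

Prime factorization: 949003 = 11^3 * 23 * 31.
φ(949003) = 949003 · (1 − 1/11) · (1 − 1/23) · (1 − 1/31)
       = 949003 · 6600/7843 = 798600.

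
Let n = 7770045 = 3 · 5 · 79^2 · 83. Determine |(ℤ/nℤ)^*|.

φ(3) = 3 − 1 = 2.
φ(5) = 5 − 1 = 4.
φ(79^2) = 79^2 − 79^1 = 6241 − 79 = 6162.
φ(83) = 83 − 1 = 82.
Since φ is multiplicative, φ(7770045) = 2 · 4 · 6162 · 82 = 4042272.

4042272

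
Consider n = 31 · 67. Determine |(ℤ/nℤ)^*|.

1980

φ(31) = 31 − 1 = 30.
φ(67) = 67 − 1 = 66.
Multiply: 30 · 66 = 1980.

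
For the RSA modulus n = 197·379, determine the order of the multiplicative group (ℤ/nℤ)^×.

φ(pq) = (p−1)(q−1) = 196 · 378 = 74088.

74088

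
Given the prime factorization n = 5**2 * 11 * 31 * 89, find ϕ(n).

528000

φ(758725) = 758725 · (1 − 1/5) · (1 − 1/11) · (1 − 1/31) · (1 − 1/89)
       = 758725 · 105600/151745 = 528000.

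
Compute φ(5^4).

φ(5^4) = 5^3·(5−1) = 125·4 = 500.

500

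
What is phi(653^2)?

425756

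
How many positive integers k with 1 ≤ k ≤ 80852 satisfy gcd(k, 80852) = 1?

Factor 80852: 80852 = 2**2 × 17 × 29 × 41.
φ(80852) = 80852 · (1 − 1/2) · (1 − 1/17) · (1 − 1/29) · (1 − 1/41)
       = 80852 · 17920/40426 = 35840.

35840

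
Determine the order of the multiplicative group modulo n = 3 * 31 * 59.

3480

φ(5487) = 5487 · (1 − 1/3) · (1 − 1/31) · (1 − 1/59)
       = 5487 · 3480/5487 = 3480.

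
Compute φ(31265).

31265 = 5 * 13^2 * 37.
φ(5) = 5 − 1 = 4.
φ(13^2) = 13^1·(13−1) = 13·12 = 156.
φ(37) = 37 − 1 = 36.
φ(31265) = 4 × 156 × 36 = 22464.

22464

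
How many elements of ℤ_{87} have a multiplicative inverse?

87 = 3 × 29.
φ(3) = 3 − 1 = 2.
φ(29) = 29 − 1 = 28.
Multiply: 2 · 28 = 56.

56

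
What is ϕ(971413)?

846720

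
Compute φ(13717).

11760

First factor: 13717 = 11 · 29 · 43.
φ(13717) = 13717 · (1 − 1/11) · (1 − 1/29) · (1 − 1/43)
       = 13717 · 11760/13717 = 11760.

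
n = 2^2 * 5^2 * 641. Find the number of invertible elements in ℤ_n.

φ(64100) = 64100 · (1 − 1/2) · (1 − 1/5) · (1 − 1/641)
       = 64100 · 2560/6410 = 25600.

25600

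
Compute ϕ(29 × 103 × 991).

φ(2960117) = 2960117 · (1 − 1/29) · (1 − 1/103) · (1 − 1/991)
       = 2960117 · 2827440/2960117 = 2827440.

2827440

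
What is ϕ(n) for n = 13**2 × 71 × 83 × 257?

φ(13^2) = 13^2 − 13^1 = 169 − 13 = 156.
φ(71) = 71 − 1 = 70.
φ(83) = 83 − 1 = 82.
φ(257) = 257 − 1 = 256.
φ(255950669) = 156 × 70 × 82 × 256 = 229232640.

229232640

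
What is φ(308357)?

246960

Prime factorization: 308357 = 7^3 · 29 · 31.
φ(7^3) = 7^3 − 7^2 = 343 − 49 = 294.
φ(29) = 29 − 1 = 28.
φ(31) = 31 − 1 = 30.
φ(308357) = 294 × 28 × 30 = 246960.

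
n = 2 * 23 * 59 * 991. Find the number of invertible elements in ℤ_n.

1263240

φ(2689574) = 2689574 · (1 − 1/2) · (1 − 1/23) · (1 − 1/59) · (1 − 1/991)
       = 2689574 · 1263240/2689574 = 1263240.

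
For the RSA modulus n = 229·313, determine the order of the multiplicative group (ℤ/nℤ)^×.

71136

For distinct primes, φ(pq) = (p−1)(q−1) = 228 × 312 = 71136.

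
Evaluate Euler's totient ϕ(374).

160

Prime factorization: 374 = 2 * 11 * 17.
φ(374) = 374 · (1 − 1/2) · (1 − 1/11) · (1 − 1/17)
       = 374 · 160/374 = 160.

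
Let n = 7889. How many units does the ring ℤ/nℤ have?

6468

Prime factorization: 7889 = 7^3 × 23.
φ(7889) = 7889 · (1 − 1/7) · (1 − 1/23)
       = 7889 · 132/161 = 6468.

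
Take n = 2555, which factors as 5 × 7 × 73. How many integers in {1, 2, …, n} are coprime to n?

φ(2555) = 2555 · (1 − 1/5) · (1 − 1/7) · (1 − 1/73)
       = 2555 · 1728/2555 = 1728.

1728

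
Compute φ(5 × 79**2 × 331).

8133840

φ(10328855) = 10328855 · (1 − 1/5) · (1 − 1/79) · (1 − 1/331)
       = 10328855 · 102960/130745 = 8133840.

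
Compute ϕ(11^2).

110

φ(11^2) = 11^2 − 11^1 = 121 − 11 = 110.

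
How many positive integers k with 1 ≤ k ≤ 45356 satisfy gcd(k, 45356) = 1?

Factor 45356: 45356 = 2^2 · 17 · 23 · 29.
φ(45356) = 45356 · (1 − 1/2) · (1 − 1/17) · (1 − 1/23) · (1 − 1/29)
       = 45356 · 9856/22678 = 19712.

19712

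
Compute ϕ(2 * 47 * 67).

φ(2) = 2 − 1 = 1.
φ(47) = 47 − 1 = 46.
φ(67) = 67 − 1 = 66.
Multiply: 1 · 46 · 66 = 3036.

3036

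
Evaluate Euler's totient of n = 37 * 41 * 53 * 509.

38039040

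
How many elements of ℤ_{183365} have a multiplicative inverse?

112320

183365 = 5 · 7 · 13^2 · 31.
φ(5) = 5 − 1 = 4.
φ(7) = 7 − 1 = 6.
φ(13^2) = 13^2 − 13^1 = 169 − 13 = 156.
φ(31) = 31 − 1 = 30.
φ(183365) = 4 × 6 × 156 × 30 = 112320.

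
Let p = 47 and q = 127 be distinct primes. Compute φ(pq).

For distinct primes, φ(pq) = (p−1)(q−1) = 46 × 126 = 5796.

5796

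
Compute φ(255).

128

Prime factorization: 255 = 3 × 5 × 17.
φ(255) = 255 · (1 − 1/3) · (1 − 1/5) · (1 − 1/17)
       = 255 · 128/255 = 128.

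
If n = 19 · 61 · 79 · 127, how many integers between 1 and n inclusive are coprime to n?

10614240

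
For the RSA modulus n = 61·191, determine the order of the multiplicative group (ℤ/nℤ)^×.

11400

φ(61) = 61 − 1 = 60.
φ(191) = 191 − 1 = 190.
φ(11651) = 60 × 190 = 11400.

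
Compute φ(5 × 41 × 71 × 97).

1075200

φ(1411835) = 1411835 · (1 − 1/5) · (1 − 1/41) · (1 − 1/71) · (1 − 1/97)
       = 1411835 · 1075200/1411835 = 1075200.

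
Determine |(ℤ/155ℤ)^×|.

Factor 155: 155 = 5 × 31.
φ(5) = 5 − 1 = 4.
φ(31) = 31 − 1 = 30.
φ(155) = 4 × 30 = 120.

120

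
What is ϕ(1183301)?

1183301 = 7**2 · 19 · 31 · 41.
φ(7^2) = 7^1·(7−1) = 7·6 = 42.
φ(19) = 19 − 1 = 18.
φ(31) = 31 − 1 = 30.
φ(41) = 41 − 1 = 40.
Since φ is multiplicative, φ(1183301) = 42 · 18 · 30 · 40 = 907200.

907200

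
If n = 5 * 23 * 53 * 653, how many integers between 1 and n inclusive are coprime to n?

φ(5) = 5 − 1 = 4.
φ(23) = 23 − 1 = 22.
φ(53) = 53 − 1 = 52.
φ(653) = 653 − 1 = 652.
Multiply: 4 · 22 · 52 · 652 = 2983552.

2983552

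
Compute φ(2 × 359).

φ(2) = 2 − 1 = 1.
φ(359) = 359 − 1 = 358.
φ(718) = 1 × 358 = 358.

358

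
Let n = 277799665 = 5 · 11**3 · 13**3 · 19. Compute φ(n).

φ(277799665) = 277799665 · (1 − 1/5) · (1 − 1/11) · (1 − 1/13) · (1 − 1/19)
       = 277799665 · 8640/13585 = 176679360.

176679360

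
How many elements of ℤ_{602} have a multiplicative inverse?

Prime factorization: 602 = 2 · 7 · 43.
φ(602) = 602 · (1 − 1/2) · (1 − 1/7) · (1 − 1/43)
       = 602 · 252/602 = 252.

252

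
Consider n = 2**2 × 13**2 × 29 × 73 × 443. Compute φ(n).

278014464

φ(633973756) = 633973756 · (1 − 1/2) · (1 − 1/13) · (1 − 1/29) · (1 − 1/73) · (1 − 1/443)
       = 633973756 · 10692864/24383606 = 278014464.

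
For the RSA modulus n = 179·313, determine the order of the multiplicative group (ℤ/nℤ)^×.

55536

For distinct primes, φ(pq) = (p−1)(q−1) = 178 × 312 = 55536.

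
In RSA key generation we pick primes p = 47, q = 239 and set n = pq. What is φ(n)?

10948

For distinct primes, φ(pq) = (p−1)(q−1) = 46 × 238 = 10948.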